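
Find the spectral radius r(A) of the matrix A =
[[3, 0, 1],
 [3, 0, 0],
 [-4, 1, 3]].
r(A) ≈ 3.3916

The eigenvalues of A are the roots of its characteristic polynomial. With M = A (coefficients from the trace, the sum of principal 2x2 minors, and det A):
  p(λ) = det(λ I - M) = λ^3 - 6λ^2 + 13λ - 3.
No integer candidate from the rational root theorem (±divisors of 3) is a root, so the roots are irrational. The cubic discriminant is Δ = -1327 < 0, so there is one real root and a complex-conjugate pair. p(0) = -3 and p(1) = 5 have opposite signs, so a root lies in (0, 1); Newton's method refines it to λ ≈ 0.2608. Dividing out (λ - (0.2608)) leaves approximately λ^2 - 5.7392λ + 11.5032. For λ^2 - 5.7392λ + 11.5032 the discriminant is -13.0745. It is negative, so the remaining roots are the complex-conjugate pair λ ≈ 2.8696 ± 1.8079i. Their product equals the constant term, so |λ|^2 ≈ 11.5032 and |λ| ≈ 3.3916.
Thus the eigenvalues (to 4 decimals) are 0.2608 (modulus 0.2608); 2.8696 ± 1.8079i (modulus 3.3916). The spectral radius is the largest modulus: r(A) ≈ 3.3916. (Cross-check: r(A) ≤ ||A||_2 ≈ 6.1332; equality holds whenever A is normal, though it can also hold for some non-normal A.)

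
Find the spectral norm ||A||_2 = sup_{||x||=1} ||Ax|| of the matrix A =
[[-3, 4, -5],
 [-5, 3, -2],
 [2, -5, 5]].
||A||_2 ≈ 11.4416 (= sqrt(largest eigenvalue of A^T A))

||A||_2 = sigma_max(A) = sqrt(lambda_max(A^T A)). Form the symmetric matrix M = A^T A =
[[38, -37, 35],
 [-37, 50, -51],
 [35, -51, 54]].
Its characteristic polynomial (trace, sum of principal 2x2 minors, determinant of M give the coefficients) is
  p(λ) = det(λ I - M) = λ^3 - 142λ^2 + 1457λ - 676.
No integer candidate from the rational root theorem (±divisors of 676) is a root, so the roots are irrational. The cubic discriminant is Δ = 25195980352 > 0, so there are three distinct real roots. p(0) = -676 and p(1) = 640 have opposite signs, so a root lies in (0, 1); Newton's method refines it to λ ≈ 0.487. p(10) = 694 and p(11) = -500 have opposite signs, so a root lies in (10, 11); Newton's method refines it to λ ≈ 10.6034. p(130) = -14066 and p(131) = 1420 have opposite signs, so a root lies in (130, 131); Newton's method refines it to λ ≈ 130.9096. Check (Vieta): the three roots sum to 142, matching tr M = 142.
So the eigenvalues of A^T A are ≈ 0.487, 10.6034, 130.9096 (all ≥ 0, as they must be for A^T A). The largest is λ_max ≈ 130.9096, hence ||A||_2 = sqrt(λ_max) ≈ 11.4416.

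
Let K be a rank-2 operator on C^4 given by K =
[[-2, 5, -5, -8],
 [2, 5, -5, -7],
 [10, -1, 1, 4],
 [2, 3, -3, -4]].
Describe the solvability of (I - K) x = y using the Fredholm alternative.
(I - K) is invertible (det(I - K) = 62 ≠ 0), so for every y in C^4 the equation (I - K) x = y has a unique solution.

K has rank 2 and factors as K = U V^T = u1 v1^T + u2 v2^T with u1 = (2, 3, 2, 2), v1 = (2, 1, -1, -1), u2 = (3, 2, -3, 1), v2 = (-2, 1, -1, -2) (multiplying out reproduces the displayed K). The nonzero eigenvalues of U V^T coincide with those of the 2 x 2 matrix G = V^T U = [[v1·u1, v1·u2], [v2·u1, v2·u2]] = [[3, 10], [-7, -3]], and by the Sylvester determinant identity det(I_4 - U V^T) = det(I_2 - V^T U) = det([[-2, -10], [7, 4]]) = (-2)(4) - (-10)(7) = 62. (Direct check: I - K =
[[3, -5, 5, 8],
 [-2, -4, 5, 7],
 [-10, 1, 0, -4],
 [-2, -3, 3, 5]]
has determinant 62.) The finite-dimensional Fredholm alternative says: either (I - K) is invertible, or ker(I - K) ≠ {0} and then range(I - K) = ker((I - K)^*)^⊥, with dim ker(I - K) = dim ker((I - K)^*). Since det(I - K) ≠ 0, 1 is not an eigenvalue of K and ker(I - K) = {0}, so we are in the first case: for every y there is a unique x = (I - K)^(-1) y. (Explicitly, by the Woodbury identity, (I - U V^T)^(-1) = I + U (I_2 - G)^(-1) V^T.)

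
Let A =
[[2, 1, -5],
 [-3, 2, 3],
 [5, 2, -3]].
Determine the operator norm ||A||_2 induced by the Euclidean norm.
||A||_2 ≈ 8.6888 (= sqrt(largest eigenvalue of A^T A))

||A||_2 = sigma_max(A) = sqrt(lambda_max(A^T A)). Form the symmetric matrix M = A^T A =
[[38, 6, -34],
 [6, 9, -5],
 [-34, -5, 43]].
Its characteristic polynomial (trace, sum of principal 2x2 minors, determinant of M give the coefficients) is
  p(λ) = det(λ I - M) = λ^3 - 90λ^2 + 1146λ - 3844.
No integer candidate from the rational root theorem (±divisors of 3844) is a root, so the roots are irrational. The cubic discriminant is Δ = 146016864 > 0, so there are three distinct real roots. p(5) = -239 and p(6) = 8 have opposite signs, so a root lies in (5, 6); Newton's method refines it to λ ≈ 5.9549. p(8) = 76 and p(9) = -91 have opposite signs, so a root lies in (8, 9); Newton's method refines it to λ ≈ 8.5506. p(75) = -2269 and p(76) = 2388 have opposite signs, so a root lies in (75, 76); Newton's method refines it to λ ≈ 75.4946. Check (Vieta): the three roots sum to 90, matching tr M = 90.
So the eigenvalues of A^T A are ≈ 5.9549, 8.5506, 75.4946 (all ≥ 0, as they must be for A^T A). The largest is λ_max ≈ 75.4946, hence ||A||_2 = sqrt(λ_max) ≈ 8.6888.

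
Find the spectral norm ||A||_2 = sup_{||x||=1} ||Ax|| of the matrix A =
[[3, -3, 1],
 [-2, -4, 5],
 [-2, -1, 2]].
||A||_2 ≈ 7.4256 (= sqrt(largest eigenvalue of A^T A))

||A||_2 = sigma_max(A) = sqrt(lambda_max(A^T A)). Form the symmetric matrix M = A^T A =
[[17, 1, -11],
 [1, 26, -25],
 [-11, -25, 30]].
Its characteristic polynomial (trace, sum of principal 2x2 minors, determinant of M give the coefficients) is
  p(λ) = det(λ I - M) = λ^3 - 73λ^2 + 985λ - 9.
No integer candidate from the rational root theorem (±divisors of 9) is a root, so the roots are irrational. The cubic discriminant is Δ = 1345284336 > 0, so there are three distinct real roots. p(0) = -9 and p(1) = 904 have opposite signs, so a root lies in (0, 1); Newton's method refines it to λ ≈ 0.0091. p(17) = 552 and p(18) = -99 have opposite signs, so a root lies in (17, 18); Newton's method refines it to λ ≈ 17.8518. p(55) = -284 and p(56) = 1839 have opposite signs, so a root lies in (55, 56); Newton's method refines it to λ ≈ 55.139. Check (Vieta): the three roots sum to 73, matching tr M = 73.
So the eigenvalues of A^T A are ≈ 0.0091, 17.8518, 55.139 (all ≥ 0, as they must be for A^T A). The largest is λ_max ≈ 55.139, hence ||A||_2 = sqrt(λ_max) ≈ 7.4256.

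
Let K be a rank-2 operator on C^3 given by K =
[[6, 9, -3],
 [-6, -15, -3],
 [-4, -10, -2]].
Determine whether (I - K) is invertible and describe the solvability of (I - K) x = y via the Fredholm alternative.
(I - K) is invertible (det(I - K) = -48 ≠ 0), so for every y in C^3 the equation (I - K) x = y has a unique solution.

K has rank 2 and factors as K = U V^T = u1 v1^T + u2 v2^T with u1 = (0, 3, 2), v1 = (0, -2, -2), u2 = (-3, 3, 2), v2 = (-2, -3, 1) (multiplying out reproduces the displayed K). The nonzero eigenvalues of U V^T coincide with those of the 2 x 2 matrix G = V^T U = [[v1·u1, v1·u2], [v2·u1, v2·u2]] = [[-10, -10], [-7, -1]], and by the Sylvester determinant identity det(I_3 - U V^T) = det(I_2 - V^T U) = det([[11, 10], [7, 2]]) = (11)(2) - (10)(7) = -48. (Direct check: I - K =
[[-5, -9, 3],
 [6, 16, 3],
 [4, 10, 3]]
has determinant -48.) The finite-dimensional Fredholm alternative says: either (I - K) is invertible, or ker(I - K) ≠ {0} and then range(I - K) = ker((I - K)^*)^⊥, with dim ker(I - K) = dim ker((I - K)^*). Since det(I - K) ≠ 0, 1 is not an eigenvalue of K and ker(I - K) = {0}, so we are in the first case: for every y there is a unique x = (I - K)^(-1) y. (Explicitly, by the Woodbury identity, (I - U V^T)^(-1) = I + U (I_2 - G)^(-1) V^T.)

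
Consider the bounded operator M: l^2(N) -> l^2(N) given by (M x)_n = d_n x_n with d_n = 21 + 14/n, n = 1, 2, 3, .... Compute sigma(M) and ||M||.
sigma(M) = {21 + 14/n : n ≥ 1} ∪ {21}; ||M|| = 35

A bounded diagonal operator on l^2 with diagonal entries d_n has spectrum equal to the closure of {d_n : n ≥ 1}: every d_n is an eigenvalue (with eigenvector e_n), so {d_n} ⊂ sigma(M); the spectrum is closed, so its closure is too; and for lambda not in the closure, (M - lambda I) has bounded inverse (the diagonal entries 1/(d_n - lambda) are bounded). For our sequence d_n = 21 + 14/n, n = 1, 2, 3, ...:
  - {d_n} = {21 + 14/n : n ≥ 1}; the only limit point is 21
  - closure = {21 + 14/n : n ≥ 1} ∪ {21}
For the norm: a diagonal operator has ||M|| = sup_n |d_n|. Here d_n = 21 + 14/n is positive and decreasing, so sup_n |d_n| = d_1 = 21 + 14 = 35. So ||M|| = 35.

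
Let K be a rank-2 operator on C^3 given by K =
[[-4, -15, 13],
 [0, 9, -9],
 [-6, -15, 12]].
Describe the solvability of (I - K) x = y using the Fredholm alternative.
(I - K) is invertible (det(I - K) = -49 ≠ 0), so for every y in C^3 the equation (I - K) x = y has a unique solution.

K has rank 2 and factors as K = U V^T = u1 v1^T + u2 v2^T with u1 = (2, 0, 3), v1 = (-2, -3, 2), u2 = (3, -3, 2), v2 = (0, -3, 3) (multiplying out reproduces the displayed K). The nonzero eigenvalues of U V^T coincide with those of the 2 x 2 matrix G = V^T U = [[v1·u1, v1·u2], [v2·u1, v2·u2]] = [[2, 7], [9, 15]], and by the Sylvester determinant identity det(I_3 - U V^T) = det(I_2 - V^T U) = det([[-1, -7], [-9, -14]]) = (-1)(-14) - (-7)(-9) = -49. (Direct check: I - K =
[[5, 15, -13],
 [0, -8, 9],
 [6, 15, -11]]
has determinant -49.) The finite-dimensional Fredholm alternative says: either (I - K) is invertible, or ker(I - K) ≠ {0} and then range(I - K) = ker((I - K)^*)^⊥, with dim ker(I - K) = dim ker((I - K)^*). Since det(I - K) ≠ 0, 1 is not an eigenvalue of K and ker(I - K) = {0}, so we are in the first case: for every y there is a unique x = (I - K)^(-1) y. (Explicitly, by the Woodbury identity, (I - U V^T)^(-1) = I + U (I_2 - G)^(-1) V^T.)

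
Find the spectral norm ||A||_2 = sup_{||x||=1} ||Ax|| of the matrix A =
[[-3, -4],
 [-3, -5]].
||A||_2 = sqrt((59 + sqrt(3445))/2) ≈ 7.6712 (= sqrt(largest eigenvalue of A^T A))

||A||_2 = sigma_max(A) = sqrt(lambda_max(A^T A)). Form the symmetric matrix M = A^T A =
[[18, 27],
 [27, 41]].
Its characteristic polynomial (trace, determinant of M give the coefficients) is
  p(λ) = det(λ I - M) = λ^2 - 59λ + 9.
For λ^2 - 59λ + 9 the discriminant is 3445. It is nonnegative but not a perfect square, so the roots are real and irrational: λ = (59 ± sqrt(3445))/2 ≈ 58.8471, 0.1529.
So the eigenvalues of A^T A are ≈ 0.1529, 58.8471 (all ≥ 0, as they must be for A^T A). The largest is λ_max = (59 + sqrt(3445))/2 ≈ 58.8471, hence ||A||_2 = sqrt(λ_max) = sqrt((59 + sqrt(3445))/2) ≈ 7.6712.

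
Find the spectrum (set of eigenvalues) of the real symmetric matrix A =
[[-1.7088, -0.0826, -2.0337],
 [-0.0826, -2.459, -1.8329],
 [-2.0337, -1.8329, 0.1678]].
sigma(A) ≈ {-4, -2, 2}

A is real symmetric, so its spectrum consists of real eigenvalues. Expanding the characteristic polynomial of the displayed matrix gives
  det(λ I - A) = p(λ) = λ^3 + (4)λ^2 + (-4)λ + (-16).
Solving p(λ) = 0 yields eigenvalues ≈ -4, -2, 2. (A is shown rounded to 4 decimals, so these recover the underlying integer eigenvalues to within that precision.)
Verification: the trace of A = -4 equals the sum of eigenvalues -4, and det(A) ≈ 15.9992 matches the eigenvalue product 16.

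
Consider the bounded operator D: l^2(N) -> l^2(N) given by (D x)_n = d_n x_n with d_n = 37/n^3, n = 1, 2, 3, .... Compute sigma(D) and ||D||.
sigma(D) = {37/n^3 : n ≥ 1} ∪ {0}; ||D|| = 37

A bounded diagonal operator on l^2 with diagonal entries d_n has spectrum equal to the closure of {d_n : n ≥ 1}: every d_n is an eigenvalue (with eigenvector e_n), so {d_n} ⊂ sigma(D); the spectrum is closed, so its closure is too; and for lambda not in the closure, (D - lambda I) has bounded inverse (the diagonal entries 1/(d_n - lambda) are bounded). For our sequence d_n = 37/n^3, n = 1, 2, 3, ...:
  - {d_n} = {37/n^3 : n ≥ 1}; the only limit point is 0
  - closure = {37/n^3 : n ≥ 1} ∪ {0}
For the norm: a diagonal operator has ||D|| = sup_n |d_n|. Here d_n = 37/n^3 is positive and decreasing, so sup_n |d_n| = d_1 = 37. So ||D|| = 37.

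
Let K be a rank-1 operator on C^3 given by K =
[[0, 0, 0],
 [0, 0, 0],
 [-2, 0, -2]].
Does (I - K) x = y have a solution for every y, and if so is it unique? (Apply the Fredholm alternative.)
(I - K) is invertible (det(I - K) = 3 ≠ 0), so for every y in C^3 the equation (I - K) x = y has a unique solution.

K has rank 1, so it is an outer product K = u v^T: every row of K is a multiple of one row vector. Reading off the entries, u = (0, 0, 2) and v = (-1, 0, -1) (row i of K equals u_i·v^T). A rank-one matrix u v^T satisfies K u = u (v·u) and kills the (2)-dimensional subspace v^⊥, so its characteristic polynomial is lambda^2 (lambda - v·u) with v·u = tr K = -2. Hence the eigenvalues of I - K are 1 (multiplicity 2) and 1 - (-2) = 3, so det(I - K) = 3. (Direct check: I - K =
[[1, 0, 0],
 [0, 1, 0],
 [2, 0, 3]]
has determinant 3.) The finite-dimensional Fredholm alternative says: either (I - K) is invertible, or ker(I - K) ≠ {0} and then range(I - K) = ker((I - K)^*)^⊥, with dim ker(I - K) = dim ker((I - K)^*). Since det(I - K) ≠ 0, 1 is not an eigenvalue of K and ker(I - K) = {0}, so we are in the first case: for every y there is a unique x = (I - K)^(-1) y. Explicitly, by the Sherman–Morrison formula, (I - u v^T)^(-1) = I + u v^T/(1 - v·u), i.e. (I - K)^(-1) = I + K/(3).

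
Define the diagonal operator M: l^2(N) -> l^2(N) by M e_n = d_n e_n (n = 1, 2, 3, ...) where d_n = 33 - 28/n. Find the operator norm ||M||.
||M|| = 33

For a diagonal operator on l^2 with entries d_n, ||M|| = sup_n |d_n|. Here d_1 = 5, d_2 = 19, ..., and d_n = 33 - 28/n increases monotonically toward 33. All terms lie in [5, 33), so |d_n| = d_n and the supremum is the limit 33, which is not attained by any individual d_n. Hence ||M|| = 33.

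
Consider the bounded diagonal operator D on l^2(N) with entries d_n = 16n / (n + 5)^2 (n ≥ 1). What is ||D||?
||D|| = 4/5 (attained at n = 5)

For D diagonal, ||D|| = sup_n |d_n|. Treat f(x) = 16x / (x + 5)^2 for real x > 0. By the quotient rule, f'(x) = 16(5 - x)/(x + 5)^3, which is positive for x < 5 and negative for x > 5. So f has a unique maximum at x = 5, and since 5 is a positive integer, the supremum over n ≥ 1 is attained at n = 5: d_5 = 16·5/(5 + 5)^2 = 16·5/100 = 4/5. Hence ||D|| = 4/5.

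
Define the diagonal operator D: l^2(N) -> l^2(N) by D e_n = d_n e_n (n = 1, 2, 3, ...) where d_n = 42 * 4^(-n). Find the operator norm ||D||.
||D|| = 21/2 (attained at n = 1)

For D diagonal, ||D|| = sup_n |d_n|. The sequence d_n = 42 * 4^(-n) is positive and strictly decreasing (ratio 4^(-1) < 1), so the supremum is d_1 = 42/4 = 21/2. Hence ||D|| = 21/2.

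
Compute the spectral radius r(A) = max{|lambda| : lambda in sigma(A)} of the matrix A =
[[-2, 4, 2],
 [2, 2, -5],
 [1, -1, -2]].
r(A) ≈ 5.3448

The eigenvalues of A are the roots of its characteristic polynomial. With M = A (coefficients from the trace, the sum of principal 2x2 minors, and det A):
  p(λ) = det(λ I - M) = λ^3 + 2λ^2 - 19λ - 6.
No integer candidate from the rational root theorem (±divisors of 6) is a root, so the roots are irrational. The cubic discriminant is Δ = 32204 > 0, so there are three distinct real roots. p(-6) = -36 and p(-5) = 14 have opposite signs, so a root lies in (-6, -5); Newton's method refines it to λ ≈ -5.3448. p(-1) = 14 and p(0) = -6 have opposite signs, so a root lies in (-1, 0); Newton's method refines it to λ ≈ -0.3074. p(3) = -18 and p(4) = 14 have opposite signs, so a root lies in (3, 4); Newton's method refines it to λ ≈ 3.6522. Check (Vieta): the three roots sum to -2, matching tr M = -2.
Thus the eigenvalues (to 4 decimals) are -5.3448 (modulus 5.3448); -0.3074 (modulus 0.3074); 3.6522 (modulus 3.6522). The spectral radius is the largest modulus: r(A) ≈ 5.3448. (Cross-check: r(A) ≤ ||A||_2 ≈ 6.4229; equality holds whenever A is normal, though it can also hold for some non-normal A.)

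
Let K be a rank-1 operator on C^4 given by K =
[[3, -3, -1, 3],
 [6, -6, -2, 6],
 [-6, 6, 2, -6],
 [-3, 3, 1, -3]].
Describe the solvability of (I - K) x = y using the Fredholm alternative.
(I - K) is invertible (det(I - K) = 5 ≠ 0), so for every y in C^4 the equation (I - K) x = y has a unique solution.

K has rank 1, so it is an outer product K = u v^T: every row of K is a multiple of one row vector. Reading off the entries, u = (-1, -2, 2, 1) and v = (-3, 3, 1, -3) (row i of K equals u_i·v^T). A rank-one matrix u v^T satisfies K u = u (v·u) and kills the (3)-dimensional subspace v^⊥, so its characteristic polynomial is lambda^3 (lambda - v·u) with v·u = tr K = -4. Hence the eigenvalues of I - K are 1 (multiplicity 3) and 1 - (-4) = 5, so det(I - K) = 5. (Direct check: I - K =
[[-2, 3, 1, -3],
 [-6, 7, 2, -6],
 [6, -6, -1, 6],
 [3, -3, -1, 4]]
has determinant 5.) The finite-dimensional Fredholm alternative says: either (I - K) is invertible, or ker(I - K) ≠ {0} and then range(I - K) = ker((I - K)^*)^⊥, with dim ker(I - K) = dim ker((I - K)^*). Since det(I - K) ≠ 0, 1 is not an eigenvalue of K and ker(I - K) = {0}, so we are in the first case: for every y there is a unique x = (I - K)^(-1) y. Explicitly, by the Sherman–Morrison formula, (I - u v^T)^(-1) = I + u v^T/(1 - v·u), i.e. (I - K)^(-1) = I + K/(5).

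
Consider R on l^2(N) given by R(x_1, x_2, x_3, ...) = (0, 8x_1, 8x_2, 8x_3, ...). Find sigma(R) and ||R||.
sigma(R) = closed disk {z in C : |z| ≤ 8}; ||R|| = 8

Note R = 8·U where U is the unit right shift (U x)_k = x_{k-1} (with x_0 := 0); so ||R|| = 8||U|| and sigma(R) = 8·sigma(U). ||R x||^2 = sum_{k≥1} |8x_k|^2 = 64||x||^2, so ||R|| = 8 and sigma(R) ⊂ {|z| ≤ 8}. For any |lambda| < 8, the equation (R - lambda I) x = 0 forces x_1 = 0, then 8x_k = lambda x_{k+1} ⇒ x = 0, so R has no eigenvalues. But (R - lambda I) is not surjective for |lambda| < 8: solving (R - lambda I) x = e_1 would require x_n proportional to (lambda/8)^(-n), which is not in l^2. So every |lambda| < 8 lies in the residual spectrum. The boundary |lambda| = 8 is in the approximate point spectrum (the spectrum is closed). Hence sigma(R) is the closed disk of radius 8.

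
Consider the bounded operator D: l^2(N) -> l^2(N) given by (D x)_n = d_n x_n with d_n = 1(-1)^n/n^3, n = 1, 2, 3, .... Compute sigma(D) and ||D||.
sigma(D) = {1(-1)^n/n^3 : n ≥ 1} ∪ {0}; ||D|| = 1

A bounded diagonal operator on l^2 with diagonal entries d_n has spectrum equal to the closure of {d_n : n ≥ 1}: every d_n is an eigenvalue (with eigenvector e_n), so {d_n} ⊂ sigma(D); the spectrum is closed, so its closure is too; and for lambda not in the closure, (D - lambda I) has bounded inverse (the diagonal entries 1/(d_n - lambda) are bounded). For our sequence d_n = 1(-1)^n/n^3, n = 1, 2, 3, ...:
  - {d_n} = {1(-1)^n/n^3 : n ≥ 1}; the only limit point is 0
  - closure = {1(-1)^n/n^3 : n ≥ 1} ∪ {0}
For the norm: a diagonal operator has ||D|| = sup_n |d_n|. Here |d_n| = 1/n^3 is decreasing, so sup_n |d_n| = |d_1| = 1. So ||D|| = 1.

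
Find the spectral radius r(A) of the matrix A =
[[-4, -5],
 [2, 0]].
r(A) = sqrt(10) ≈ 3.1623

The eigenvalues of A are the roots of its characteristic polynomial. With M = A (coefficients from the trace and determinant):
  p(λ) = det(λ I - M) = λ^2 + 4λ + 10.
For λ^2 + 4λ + 10 the discriminant is -24. It is negative, so the roots are the complex-conjugate pair λ = -2 ± (sqrt(24)/2) i ≈ -2 ± 2.4495i. For a conjugate pair the product of the roots equals the constant term, so |λ|^2 = 10 and |λ| = sqrt(10) ≈ 3.1623.
Thus the eigenvalues (to 4 decimals) are -2 ± 2.4495i (modulus 3.1623). The spectral radius is the largest modulus: r(A) = sqrt(10) ≈ 3.1623. (Cross-check: r(A) ≤ ||A||_2 ≈ 6.5311; equality holds whenever A is normal, though it can also hold for some non-normal A.)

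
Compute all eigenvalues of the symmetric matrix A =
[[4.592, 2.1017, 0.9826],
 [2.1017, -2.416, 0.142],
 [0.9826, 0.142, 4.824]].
sigma(A) ≈ {-3, 4, 6}

A is real symmetric, so its spectrum consists of real eigenvalues. Expanding the characteristic polynomial of the displayed matrix gives
  det(λ I - A) = p(λ) = λ^3 + (-7)λ^2 + (-6)λ + (72).
Solving p(λ) = 0 yields eigenvalues ≈ -3, 4, 6. (A is shown rounded to 4 decimals, so these recover the underlying integer eigenvalues to within that precision.)
Verification: the trace of A = 7 equals the sum of eigenvalues 7, and det(A) ≈ -72.0005 matches the eigenvalue product -72.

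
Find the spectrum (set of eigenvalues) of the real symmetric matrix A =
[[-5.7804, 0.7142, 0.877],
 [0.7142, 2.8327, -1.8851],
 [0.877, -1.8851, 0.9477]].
sigma(A) ≈ {-6, 0, 4}

A is real symmetric, so its spectrum consists of real eigenvalues. Expanding the characteristic polynomial of the displayed matrix gives
  det(λ I - A) = p(λ) = λ^3 + (2)λ^2 + (-24)λ + (0).
Solving p(λ) = 0 yields eigenvalues ≈ -6, 0, 4. (A is shown rounded to 4 decimals, so these recover the underlying integer eigenvalues to within that precision.)
Verification: the trace of A = -2 equals the sum of eigenvalues -2, and det(A) ≈ -0.0001 matches the eigenvalue product 0.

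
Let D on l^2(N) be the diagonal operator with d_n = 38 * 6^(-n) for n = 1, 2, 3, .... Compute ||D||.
||D|| = 19/3 (attained at n = 1)

For D diagonal, ||D|| = sup_n |d_n|. The sequence d_n = 38 * 6^(-n) is positive and strictly decreasing (ratio 6^(-1) < 1), so the supremum is d_1 = 38/6 = 19/3. Hence ||D|| = 19/3.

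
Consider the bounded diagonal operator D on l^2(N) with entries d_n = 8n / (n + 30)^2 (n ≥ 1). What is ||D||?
||D|| = 1/15 (attained at n = 30)

For D diagonal, ||D|| = sup_n |d_n|. Treat f(x) = 8x / (x + 30)^2 for real x > 0. By the quotient rule, f'(x) = 8(30 - x)/(x + 30)^3, which is positive for x < 30 and negative for x > 30. So f has a unique maximum at x = 30, and since 30 is a positive integer, the supremum over n ≥ 1 is attained at n = 30: d_30 = 8·30/(30 + 30)^2 = 8·30/3600 = 1/15. Hence ||D|| = 1/15.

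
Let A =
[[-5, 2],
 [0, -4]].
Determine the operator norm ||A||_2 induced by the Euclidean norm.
||A||_2 = sqrt((45 + sqrt(425))/2) ≈ 5.7278 (= sqrt(largest eigenvalue of A^T A))

||A||_2 = sigma_max(A) = sqrt(lambda_max(A^T A)). Form the symmetric matrix M = A^T A =
[[25, -10],
 [-10, 20]].
Its characteristic polynomial (trace, determinant of M give the coefficients) is
  p(λ) = det(λ I - M) = λ^2 - 45λ + 400.
For λ^2 - 45λ + 400 the discriminant is 425. It is nonnegative but not a perfect square, so the roots are real and irrational: λ = (45 ± sqrt(425))/2 ≈ 32.8078, 12.1922.
So the eigenvalues of A^T A are ≈ 12.1922, 32.8078 (all ≥ 0, as they must be for A^T A). The largest is λ_max = (45 + sqrt(425))/2 ≈ 32.8078, hence ||A||_2 = sqrt(λ_max) = sqrt((45 + sqrt(425))/2) ≈ 5.7278.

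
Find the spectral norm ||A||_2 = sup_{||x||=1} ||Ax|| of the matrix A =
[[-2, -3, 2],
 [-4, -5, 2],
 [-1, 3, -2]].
||A||_2 ≈ 8.2342 (= sqrt(largest eigenvalue of A^T A))

||A||_2 = sigma_max(A) = sqrt(lambda_max(A^T A)). Form the symmetric matrix M = A^T A =
[[21, 23, -10],
 [23, 43, -22],
 [-10, -22, 12]].
Its characteristic polynomial (trace, sum of principal 2x2 minors, determinant of M give the coefficients) is
  p(λ) = det(λ I - M) = λ^3 - 76λ^2 + 558λ - 144.
No integer candidate from the rational root theorem (±divisors of 144) is a root, so the roots are irrational. The cubic discriminant is Δ = 959985504 > 0, so there are three distinct real roots. p(0) = -144 and p(1) = 339 have opposite signs, so a root lies in (0, 1); Newton's method refines it to λ ≈ 0.2678. p(7) = 381 and p(8) = -32 have opposite signs, so a root lies in (7, 8); Newton's method refines it to λ ≈ 7.9308. p(67) = -3159 and p(68) = 808 have opposite signs, so a root lies in (67, 68); Newton's method refines it to λ ≈ 67.8014. Check (Vieta): the three roots sum to 76, matching tr M = 76.
So the eigenvalues of A^T A are ≈ 0.2678, 7.9308, 67.8014 (all ≥ 0, as they must be for A^T A). The largest is λ_max ≈ 67.8014, hence ||A||_2 = sqrt(λ_max) ≈ 8.2342.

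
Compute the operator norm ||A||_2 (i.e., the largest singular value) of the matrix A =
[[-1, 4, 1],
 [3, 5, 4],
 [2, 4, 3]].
||A||_2 ≈ 9.4431 (= sqrt(largest eigenvalue of A^T A))

||A||_2 = sigma_max(A) = sqrt(lambda_max(A^T A)). Form the symmetric matrix M = A^T A =
[[14, 19, 17],
 [19, 57, 36],
 [17, 36, 26]].
Its characteristic polynomial (trace, sum of principal 2x2 minors, determinant of M give the coefficients) is
  p(λ) = det(λ I - M) = λ^3 - 97λ^2 + 698λ - 1.
No integer candidate from the rational root theorem (±divisors of 1) is a root, so the roots are irrational. The cubic discriminant is Δ = 3221396857 > 0, so there are three distinct real roots. p(0) = -1 and p(1) = 601 have opposite signs, so a root lies in (0, 1); Newton's method refines it to λ ≈ 0.0014. p(7) = 475 and p(8) = -113 have opposite signs, so a root lies in (7, 8); Newton's method refines it to λ ≈ 7.826. p(89) = -1247 and p(90) = 6119 have opposite signs, so a root lies in (89, 90); Newton's method refines it to λ ≈ 89.1726. Check (Vieta): the three roots sum to 97, matching tr M = 97.
So the eigenvalues of A^T A are ≈ 0.0014, 7.826, 89.1726 (all ≥ 0, as they must be for A^T A). The largest is λ_max ≈ 89.1726, hence ||A||_2 = sqrt(λ_max) ≈ 9.4431.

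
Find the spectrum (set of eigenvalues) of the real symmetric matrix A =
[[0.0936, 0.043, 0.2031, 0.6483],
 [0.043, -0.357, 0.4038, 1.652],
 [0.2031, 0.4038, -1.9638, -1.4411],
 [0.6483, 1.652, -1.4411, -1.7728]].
sigma(A) ≈ {-4, -1, 0, 1}

A is real symmetric, so its spectrum consists of real eigenvalues. Expanding the characteristic polynomial of the displayed matrix gives
  det(λ I - A) = p(λ) = λ^4 + (4)λ^3 + (-1)λ^2 + (-4)λ + (0).
Solving p(λ) = 0 yields eigenvalues ≈ -4, -1, 0, 1. (A is shown rounded to 4 decimals, so these recover the underlying integer eigenvalues to within that precision.)
Verification: the trace of A = -4 equals the sum of eigenvalues -4, and det(A) ≈ 0.0000 matches the eigenvalue product 0.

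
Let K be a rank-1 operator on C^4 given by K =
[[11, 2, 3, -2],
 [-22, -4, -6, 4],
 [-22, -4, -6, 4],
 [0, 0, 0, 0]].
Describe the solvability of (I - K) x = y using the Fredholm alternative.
(I - K) is singular (det(I - K) = 0, i.e. 1 ∈ sigma(K)). (I - K) x = y is solvable iff y ⊥ ker((I - K)^*) = span{(11, 2, 3, -2)}, i.e. iff 11y_1 + 2y_2 + 3y_3 - 2y_4 = 0. When solvable, the solutions are x = y + c·(1, -2, -2, 0), c arbitrary (ker(I - K) = span{(1, -2, -2, 0)}, dimension 1).

K has rank 1, so it is an outer product K = u v^T: every row of K is a multiple of one row vector. Reading off the entries, u = (1, -2, -2, 0) and v = (11, 2, 3, -2) (row i of K equals u_i·v^T). A rank-one matrix u v^T satisfies K u = u (v·u) and kills the (3)-dimensional subspace v^⊥, so its characteristic polynomial is lambda^3 (lambda - v·u) with v·u = tr K = 1. Hence the eigenvalues of I - K are 1 (multiplicity 3) and 1 - (1) = 0, so det(I - K) = 0. (Direct check: I - K =
[[-10, -2, -3, 2],
 [22, 5, 6, -4],
 [22, 4, 7, -4],
 [0, 0, 0, 1]]
has determinant 0.) So 1 is an eigenvalue of K and (I - K) is not invertible. The finite-dimensional Fredholm alternative says: either (I - K) is invertible, or ker(I - K) ≠ {0} and then range(I - K) = ker((I - K)^*)^⊥, with dim ker(I - K) = dim ker((I - K)^*). We are in the second case, so we need both kernels. Kernel of I - K: (I - K) u = u - u (v·u) = u - u = 0, so ker(I - K) = span{u} = span{(1, -2, -2, 0)} (it is exactly 1-dimensional because rank(I - K) = 3). Kernel of the adjoint: K is real, so (I - K)^* = I - K^T = I - v u^T, and (I - v u^T) v = v - v (u·v) = 0; hence ker((I - K)^*) = span{v} = span{(11, 2, 3, -2)}. Therefore (I - K) x = y is solvable iff <y, v> = 0, i.e. iff 11y_1 + 2y_2 + 3y_3 - 2y_4 = 0. When this holds, K y = u (v·y) = 0, so (I - K) y = y and x = y is a particular solution; the full solution set is the line x = y + c·u = y + c·(1, -2, -2, 0), c ∈ C.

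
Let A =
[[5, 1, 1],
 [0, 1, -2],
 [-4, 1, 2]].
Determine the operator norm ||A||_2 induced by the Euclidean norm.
||A||_2 ≈ 6.4265 (= sqrt(largest eigenvalue of A^T A))

||A||_2 = sigma_max(A) = sqrt(lambda_max(A^T A)). Form the symmetric matrix M = A^T A =
[[41, 1, -3],
 [1, 3, 1],
 [-3, 1, 9]].
Its characteristic polynomial (trace, sum of principal 2x2 minors, determinant of M give the coefficients) is
  p(λ) = det(λ I - M) = λ^3 - 53λ^2 + 508λ - 1024.
No integer candidate from the rational root theorem (±divisors of 1024) is a root, so the roots are irrational. The cubic discriminant is Δ = 58667152 > 0, so there are three distinct real roots. p(2) = -212 and p(3) = 50 have opposite signs, so a root lies in (2, 3); Newton's method refines it to λ ≈ 2.7795. p(8) = 160 and p(9) = -16 have opposite signs, so a root lies in (8, 9); Newton's method refines it to λ ≈ 8.9204. p(41) = -368 and p(42) = 908 have opposite signs, so a root lies in (41, 42); Newton's method refines it to λ ≈ 41.3001. Check (Vieta): the three roots sum to 53, matching tr M = 53.
So the eigenvalues of A^T A are ≈ 2.7795, 8.9204, 41.3001 (all ≥ 0, as they must be for A^T A). The largest is λ_max ≈ 41.3001, hence ||A||_2 = sqrt(λ_max) ≈ 6.4265.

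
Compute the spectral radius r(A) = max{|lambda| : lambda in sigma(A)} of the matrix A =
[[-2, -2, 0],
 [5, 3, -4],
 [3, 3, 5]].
r(A) ≈ 3.8318

The eigenvalues of A are the roots of its characteristic polynomial. With M = A (coefficients from the trace, the sum of principal 2x2 minors, and det A):
  p(λ) = det(λ I - M) = λ^3 - 6λ^2 + 21λ - 20.
No integer candidate from the rational root theorem (±divisors of 20) is a root, so the roots are irrational. The cubic discriminant is Δ = -3888 < 0, so there is one real root and a complex-conjugate pair. p(1) = -4 and p(2) = 6 have opposite signs, so a root lies in (1, 2); Newton's method refines it to λ ≈ 1.3622. Dividing out (λ - (1.3622)) leaves approximately λ^2 - 4.6378λ + 14.6825. For λ^2 - 4.6378λ + 14.6825 the discriminant is -37.2205. It is negative, so the remaining roots are the complex-conjugate pair λ ≈ 2.3189 ± 3.0504i. Their product equals the constant term, so |λ|^2 ≈ 14.6825 and |λ| ≈ 3.8318.
Thus the eigenvalues (to 4 decimals) are 1.3622 (modulus 1.3622); 2.3189 ± 3.0504i (modulus 3.8318). The spectral radius is the largest modulus: r(A) ≈ 3.8318. (Cross-check: r(A) ≤ ||A||_2 ≈ 7.7063; equality holds whenever A is normal, though it can also hold for some non-normal A.)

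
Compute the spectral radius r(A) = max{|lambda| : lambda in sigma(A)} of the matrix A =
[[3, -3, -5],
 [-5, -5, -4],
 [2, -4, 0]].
r(A) ≈ 8.5699

The eigenvalues of A are the roots of its characteristic polynomial. With M = A (coefficients from the trace, the sum of principal 2x2 minors, and det A):
  p(λ) = det(λ I - M) = λ^3 + 2λ^2 - 36λ + 174.
No integer candidate from the rational root theorem (±divisors of 174) is a root, so the roots are irrational. The cubic discriminant is Δ = -856716 < 0, so there is one real root and a complex-conjugate pair. p(-9) = -69 and p(-8) = 78 have opposite signs, so a root lies in (-9, -8); Newton's method refines it to λ ≈ -8.5699. Dividing out (λ - (-8.5699)) leaves approximately λ^2 - 6.5699λ + 20.3036. For λ^2 - 6.5699λ + 20.3036 the discriminant is -38.0506. It is negative, so the remaining roots are the complex-conjugate pair λ ≈ 3.285 ± 3.0843i. Their product equals the constant term, so |λ|^2 ≈ 20.3036 and |λ| ≈ 4.506.
Thus the eigenvalues (to 4 decimals) are -8.5699 (modulus 8.5699); 3.285 ± 3.0843i (modulus 4.506). The spectral radius is the largest modulus: r(A) ≈ 8.5699. (Cross-check: r(A) ≤ ||A||_2 ≈ 9.0954; equality holds whenever A is normal, though it can also hold for some non-normal A.)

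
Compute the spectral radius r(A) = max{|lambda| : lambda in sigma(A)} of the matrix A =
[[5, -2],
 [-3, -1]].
r(A) = (4 + sqrt(60))/2 ≈ 5.873

The eigenvalues of A are the roots of its characteristic polynomial. With M = A (coefficients from the trace and determinant):
  p(λ) = det(λ I - M) = λ^2 - 4λ - 11.
For λ^2 - 4λ - 11 the discriminant is 60. It is nonnegative but not a perfect square, so the roots are real and irrational: λ = (4 ± sqrt(60))/2 ≈ 5.873, -1.873.
Thus the eigenvalues (to 4 decimals) are 5.873 (modulus 5.873); -1.873 (modulus 1.873). The spectral radius is the largest modulus: r(A) = (4 + sqrt(60))/2 ≈ 5.873. (Cross-check: r(A) ≤ ||A||_2 ≈ 5.9667; equality holds whenever A is normal, though it can also hold for some non-normal A.)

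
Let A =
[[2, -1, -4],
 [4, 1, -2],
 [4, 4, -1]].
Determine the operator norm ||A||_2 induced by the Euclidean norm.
||A||_2 ≈ 7.5291 (= sqrt(largest eigenvalue of A^T A))

||A||_2 = sigma_max(A) = sqrt(lambda_max(A^T A)). Form the symmetric matrix M = A^T A =
[[36, 18, -20],
 [18, 18, -2],
 [-20, -2, 21]].
Its characteristic polynomial (trace, sum of principal 2x2 minors, determinant of M give the coefficients) is
  p(λ) = det(λ I - M) = λ^3 - 75λ^2 + 1054λ - 900.
No integer candidate from the rational root theorem (±divisors of 900) is a root, so the roots are irrational. The cubic discriminant is Δ = 1305270644 > 0, so there are three distinct real roots. p(0) = -900 and p(1) = 80 have opposite signs, so a root lies in (0, 1); Newton's method refines it to λ ≈ 0.9124. p(17) = 256 and p(18) = -396 have opposite signs, so a root lies in (17, 18); Newton's method refines it to λ ≈ 17.401. p(56) = -1460 and p(57) = 696 have opposite signs, so a root lies in (56, 57); Newton's method refines it to λ ≈ 56.6866. Check (Vieta): the three roots sum to 75, matching tr M = 75.
So the eigenvalues of A^T A are ≈ 0.9124, 17.401, 56.6866 (all ≥ 0, as they must be for A^T A). The largest is λ_max ≈ 56.6866, hence ||A||_2 = sqrt(λ_max) ≈ 7.5291.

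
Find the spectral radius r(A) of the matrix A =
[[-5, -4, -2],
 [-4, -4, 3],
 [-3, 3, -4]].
r(A) ≈ 8.4817

The eigenvalues of A are the roots of its characteristic polynomial. With M = A (coefficients from the trace, the sum of principal 2x2 minors, and det A):
  p(λ) = det(λ I - M) = λ^3 + 13λ^2 + 25λ - 113.
No integer candidate from the rational root theorem (±divisors of 113) is a root, so the roots are irrational. The cubic discriminant is Δ = 30356 > 0, so there are three distinct real roots. p(-9) = -14 and p(-8) = 7 have opposite signs, so a root lies in (-9, -8); Newton's method refines it to λ ≈ -8.4817. p(-7) = 6 and p(-6) = -11 have opposite signs, so a root lies in (-7, -6); Newton's method refines it to λ ≈ -6.5517. p(2) = -3 and p(3) = 106 have opposite signs, so a root lies in (2, 3); Newton's method refines it to λ ≈ 2.0335. Check (Vieta): the three roots sum to -13, matching tr M = -13.
Thus the eigenvalues (to 4 decimals) are -8.4817 (modulus 8.4817); -6.5517 (modulus 6.5517); 2.0335 (modulus 2.0335). The spectral radius is the largest modulus: r(A) ≈ 8.4817. (Cross-check: r(A) ≤ ||A||_2 ≈ 8.5479; equality holds whenever A is normal, though it can also hold for some non-normal A.)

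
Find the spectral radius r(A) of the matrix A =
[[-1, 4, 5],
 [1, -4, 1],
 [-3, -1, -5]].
r(A) ≈ 4.8698

The eigenvalues of A are the roots of its characteristic polynomial. With M = A (coefficients from the trace, the sum of principal 2x2 minors, and det A):
  p(λ) = det(λ I - M) = λ^3 + 10λ^2 + 41λ + 78.
No integer candidate from the rational root theorem (±divisors of 78) is a root, so the roots are irrational. The cubic discriminant is Δ = -8212 < 0, so there is one real root and a complex-conjugate pair. p(-5) = -2 and p(-4) = 10 have opposite signs, so a root lies in (-5, -4); Newton's method refines it to λ ≈ -4.8698. Dividing out (λ - (-4.8698)) leaves approximately λ^2 + 5.1302λ + 16.0169. For λ^2 + 5.1302λ + 16.0169 the discriminant is -37.7493. It is negative, so the remaining roots are the complex-conjugate pair λ ≈ -2.5651 ± 3.072i. Their product equals the constant term, so |λ|^2 ≈ 16.0169 and |λ| ≈ 4.0021.
Thus the eigenvalues (to 4 decimals) are -4.8698 (modulus 4.8698); -2.5651 ± 3.072i (modulus 4.0021). The spectral radius is the largest modulus: r(A) ≈ 4.8698. (Cross-check: r(A) ≤ ||A||_2 ≈ 8.1017; equality holds whenever A is normal, though it can also hold for some non-normal A.)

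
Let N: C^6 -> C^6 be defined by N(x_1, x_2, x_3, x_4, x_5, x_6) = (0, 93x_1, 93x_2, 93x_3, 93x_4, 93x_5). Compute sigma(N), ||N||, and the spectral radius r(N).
sigma(N) = {0}; ||N|| = 93; r(N) = 0. (N is nilpotent with N^6 = 0.)

On C^6, N is a strictly lower-triangular matrix with 93 on the subdiagonal and zeros elsewhere, so its characteristic polynomial is lambda^6 and every eigenvalue is 0: sigma(N) = {0}. For the operator norm, N e_i = 93e_{i+1} for i = 1, ..., 5 and N e_6 = 0, so the singular values of N are 93 (with multiplicity 5) and 0; hence ||N|| = 93. The spectral radius r(N) = max|lambda| = 0. Note ||N|| > r(N) — characteristic of non-normal nilpotent operators. Indeed N^6 = 0.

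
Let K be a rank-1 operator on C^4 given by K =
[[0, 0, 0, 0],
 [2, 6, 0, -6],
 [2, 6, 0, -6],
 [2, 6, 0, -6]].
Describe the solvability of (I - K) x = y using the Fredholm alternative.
(I - K) is invertible (det(I - K) = 1 ≠ 0), so for every y in C^4 the equation (I - K) x = y has a unique solution.

K has rank 1, so it is an outer product K = u v^T: every row of K is a multiple of one row vector. Reading off the entries, u = (0, -2, -2, -2) and v = (-1, -3, 0, 3) (row i of K equals u_i·v^T). A rank-one matrix u v^T satisfies K u = u (v·u) and kills the (3)-dimensional subspace v^⊥, so its characteristic polynomial is lambda^3 (lambda - v·u) with v·u = tr K = 0. Hence the eigenvalues of I - K are 1 (multiplicity 3) and 1 - (0) = 1, so det(I - K) = 1. (Direct check: I - K =
[[1, 0, 0, 0],
 [-2, -5, 0, 6],
 [-2, -6, 1, 6],
 [-2, -6, 0, 7]]
has determinant 1.) The finite-dimensional Fredholm alternative says: either (I - K) is invertible, or ker(I - K) ≠ {0} and then range(I - K) = ker((I - K)^*)^⊥, with dim ker(I - K) = dim ker((I - K)^*). Since det(I - K) ≠ 0, 1 is not an eigenvalue of K and ker(I - K) = {0}, so we are in the first case: for every y there is a unique x = (I - K)^(-1) y. Explicitly, by the Sherman–Morrison formula, (I - u v^T)^(-1) = I + u v^T/(1 - v·u), i.e. (I - K)^(-1) = I + K.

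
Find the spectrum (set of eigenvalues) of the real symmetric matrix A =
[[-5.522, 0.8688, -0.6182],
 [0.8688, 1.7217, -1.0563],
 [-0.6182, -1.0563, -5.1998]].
sigma(A) ≈ {-6, -5, 2}

A is real symmetric, so its spectrum consists of real eigenvalues. Expanding the characteristic polynomial of the displayed matrix gives
  det(λ I - A) = p(λ) = λ^3 + (9)λ^2 + (8)λ + (-59.9985).
Solving p(λ) = 0 yields eigenvalues ≈ -6, -5, 2. (A is shown rounded to 4 decimals, so these recover the underlying integer eigenvalues to within that precision.)
Verification: the trace of A = -9 equals the sum of eigenvalues -9, and det(A) ≈ 59.9985 matches the eigenvalue product 60.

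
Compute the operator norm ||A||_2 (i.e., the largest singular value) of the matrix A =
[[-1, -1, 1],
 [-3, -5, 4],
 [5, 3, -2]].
||A||_2 ≈ 9.2429 (= sqrt(largest eigenvalue of A^T A))

||A||_2 = sigma_max(A) = sqrt(lambda_max(A^T A)). Form the symmetric matrix M = A^T A =
[[35, 31, -23],
 [31, 35, -27],
 [-23, -27, 21]].
Its characteristic polynomial (trace, sum of principal 2x2 minors, determinant of M give the coefficients) is
  p(λ) = det(λ I - M) = λ^3 - 91λ^2 + 476λ - 16.
No integer candidate from the rational root theorem (±divisors of 16) is a root, so the roots are irrational. The cubic discriminant is Δ = 1409114704 > 0, so there are three distinct real roots. p(0) = -16 and p(1) = 370 have opposite signs, so a root lies in (0, 1); Newton's method refines it to λ ≈ 0.0338. p(5) = 214 and p(6) = -220 have opposite signs, so a root lies in (5, 6); Newton's method refines it to λ ≈ 5.5358. p(85) = -2906 and p(86) = 3940 have opposite signs, so a root lies in (85, 86); Newton's method refines it to λ ≈ 85.4304. Check (Vieta): the three roots sum to 91, matching tr M = 91.
So the eigenvalues of A^T A are ≈ 0.0338, 5.5358, 85.4304 (all ≥ 0, as they must be for A^T A). The largest is λ_max ≈ 85.4304, hence ||A||_2 = sqrt(λ_max) ≈ 9.2429.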